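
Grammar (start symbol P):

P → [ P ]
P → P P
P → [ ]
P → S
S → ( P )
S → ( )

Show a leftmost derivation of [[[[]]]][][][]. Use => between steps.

P => PP => PPP => PPPP => [P]PPP => [[P]]PPP => [[[P]]]PPP => [[[[]]]]PPP => [[[[]]]][]PP => [[[[]]]][][]P => [[[[]]]][][][]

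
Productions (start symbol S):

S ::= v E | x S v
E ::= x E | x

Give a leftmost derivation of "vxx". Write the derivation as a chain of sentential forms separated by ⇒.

S ⇒ vE ⇒ vxE ⇒ vxx

S ⇒ vE   [S ::= v E]
vE ⇒ vxE   [E ::= x E]
vxE ⇒ vxx   [E ::= x]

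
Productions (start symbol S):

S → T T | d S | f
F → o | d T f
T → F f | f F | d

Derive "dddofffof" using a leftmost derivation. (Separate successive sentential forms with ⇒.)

S ⇒ dS   [S → d S]
dS ⇒ ddS   [S → d S]
ddS ⇒ ddTT   [S → T T]
ddTT ⇒ ddFfT   [T → F f]
ddFfT ⇒ dddTffT   [F → d T f]
dddTffT ⇒ dddFfffT   [T → F f]
dddFfffT ⇒ dddofffT   [F → o]
dddofffT ⇒ dddofffFf   [T → F f]
dddofffFf ⇒ dddofffof   [F → o]

S ⇒ dS ⇒ ddS ⇒ ddTT ⇒ ddFfT ⇒ dddTffT ⇒ dddFfffT ⇒ dddofffT ⇒ dddofffFf ⇒ dddofffof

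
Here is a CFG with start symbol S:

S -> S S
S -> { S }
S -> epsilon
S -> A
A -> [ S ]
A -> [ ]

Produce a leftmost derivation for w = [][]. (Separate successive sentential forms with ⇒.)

S ⇒ SS   [S -> S S]
SS ⇒ AS   [S -> A]
AS ⇒ [S]S   [A -> [ S ]]
[S]S ⇒ []S   [S -> epsilon]
[]S ⇒ []A   [S -> A]
[]A ⇒ [][]   [A -> [ ]]

S ⇒ SS ⇒ AS ⇒ [S]S ⇒ []S ⇒ []A ⇒ [][]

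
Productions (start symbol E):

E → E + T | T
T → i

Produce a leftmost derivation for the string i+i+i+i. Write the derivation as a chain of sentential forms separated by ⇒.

E⇒E+T⇒E+T+T⇒E+T+T+T⇒T+T+T+T⇒i+T+T+T⇒i+i+T+T⇒i+i+i+T⇒i+i+i+i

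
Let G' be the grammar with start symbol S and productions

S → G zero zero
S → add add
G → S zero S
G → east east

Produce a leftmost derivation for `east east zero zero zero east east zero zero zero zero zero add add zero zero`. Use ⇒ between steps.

S ⇒ G zero zero   [S → G zero zero]
G zero zero ⇒ S zero S zero zero   [G → S zero S]
S zero S zero zero ⇒ G zero zero zero S zero zero   [S → G zero zero]
G zero zero zero S zero zero ⇒ S zero S zero zero zero S zero zero   [G → S zero S]
S zero S zero zero zero S zero zero ⇒ G zero zero zero S zero zero zero S zero zero   [S → G zero zero]
G zero zero zero S zero zero zero S zero zero ⇒ east east zero zero zero S zero zero zero S zero zero   [G → east east]
east east zero zero zero S zero zero zero S zero zero ⇒ east east zero zero zero G zero zero zero zero zero S zero zero   [S → G zero zero]
east east zero zero zero G zero zero zero zero zero S zero zero ⇒ east east zero zero zero east east zero zero zero zero zero S zero zero   [G → east east]
east east zero zero zero east east zero zero zero zero zero S zero zero ⇒ east east zero zero zero east east zero zero zero zero zero add add zero zero   [S → add add]

S ⇒ G zero zero ⇒ S zero S zero zero ⇒ G zero zero zero S zero zero ⇒ S zero S zero zero zero S zero zero ⇒ G zero zero zero S zero zero zero S zero zero ⇒ east east zero zero zero S zero zero zero S zero zero ⇒ east east zero zero zero G zero zero zero zero zero S zero zero ⇒ east east zero zero zero east east zero zero zero zero zero S zero zero ⇒ east east zero zero zero east east zero zero zero zero zero add add zero zero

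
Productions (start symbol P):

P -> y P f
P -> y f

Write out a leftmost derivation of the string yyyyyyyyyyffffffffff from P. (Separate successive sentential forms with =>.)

P => yPf => yyPff => yyyPfff => yyyyPffff => yyyyyPfffff => yyyyyyPffffff => yyyyyyyPfffffff => yyyyyyyyPffffffff => yyyyyyyyyPfffffffff => yyyyyyyyyyffffffffff

P => yPf   [P -> y P f]
yPf => yyPff   [P -> y P f]
yyPff => yyyPfff   [P -> y P f]
yyyPfff => yyyyPffff   [P -> y P f]
yyyyPffff => yyyyyPfffff   [P -> y P f]
yyyyyPfffff => yyyyyyPffffff   [P -> y P f]
yyyyyyPffffff => yyyyyyyPfffffff   [P -> y P f]
yyyyyyyPfffffff => yyyyyyyyPffffffff   [P -> y P f]
yyyyyyyyPffffffff => yyyyyyyyyPfffffffff   [P -> y P f]
yyyyyyyyyPfffffffff => yyyyyyyyyyffffffffff   [P -> y f]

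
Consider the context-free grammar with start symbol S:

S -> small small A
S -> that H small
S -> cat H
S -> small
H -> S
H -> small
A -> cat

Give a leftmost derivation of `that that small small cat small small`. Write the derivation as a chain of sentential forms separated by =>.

S => that H small => that S small => that that H small small => that that S small small => that that small small A small small => that that small small cat small small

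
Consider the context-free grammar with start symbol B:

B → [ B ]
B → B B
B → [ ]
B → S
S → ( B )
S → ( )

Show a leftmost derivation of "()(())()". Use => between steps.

B => BB   [B → B B]
BB => SB   [B → S]
SB => ()B   [S → ( )]
()B => ()BB   [B → B B]
()BB => ()SB   [B → S]
()SB => ()(B)B   [S → ( B )]
()(B)B => ()(S)B   [B → S]
()(S)B => ()(())B   [S → ( )]
()(())B => ()(())S   [B → S]
()(())S => ()(())()   [S → ( )]

B => BB => SB => ()B => ()BB => ()SB => ()(B)B => ()(S)B => ()(())B => ()(())S => ()(())()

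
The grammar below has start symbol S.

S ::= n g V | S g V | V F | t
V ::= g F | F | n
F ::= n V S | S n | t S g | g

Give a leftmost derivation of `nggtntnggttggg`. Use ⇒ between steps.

S ⇒ ngV   [S ::= n g V]
ngV ⇒ nggF   [V ::= g F]
nggF ⇒ nggtSg   [F ::= t S g]
nggtSg ⇒ nggtVFg   [S ::= V F]
nggtVFg ⇒ nggtnFg   [V ::= n]
nggtnFg ⇒ nggtntSgg   [F ::= t S g]
nggtntSgg ⇒ nggtntngVgg   [S ::= n g V]
nggtntngVgg ⇒ nggtntnggFgg   [V ::= g F]
nggtntnggFgg ⇒ nggtntnggtSggg   [F ::= t S g]
nggtntnggtSggg ⇒ nggtntnggttggg   [S ::= t]

S⇒ngV⇒nggF⇒nggtSg⇒nggtVFg⇒nggtnFg⇒nggtntSgg⇒nggtntngVgg⇒nggtntnggFgg⇒nggtntnggtSggg⇒nggtntnggttggg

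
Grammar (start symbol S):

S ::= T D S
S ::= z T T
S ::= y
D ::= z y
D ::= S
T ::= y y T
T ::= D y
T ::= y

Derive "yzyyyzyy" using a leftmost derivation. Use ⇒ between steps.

S ⇒ TDS ⇒ DyDS ⇒ SyDS ⇒ TDSyDS ⇒ yDSyDS ⇒ yzySyDS ⇒ yzyyyDS ⇒ yzyyyzyS ⇒ yzyyyzyy

S ⇒ TDS   [S ::= T D S]
TDS ⇒ DyDS   [T ::= D y]
DyDS ⇒ SyDS   [D ::= S]
SyDS ⇒ TDSyDS   [S ::= T D S]
TDSyDS ⇒ yDSyDS   [T ::= y]
yDSyDS ⇒ yzySyDS   [D ::= z y]
yzySyDS ⇒ yzyyyDS   [S ::= y]
yzyyyDS ⇒ yzyyyzyS   [D ::= z y]
yzyyyzyS ⇒ yzyyyzyy   [S ::= y]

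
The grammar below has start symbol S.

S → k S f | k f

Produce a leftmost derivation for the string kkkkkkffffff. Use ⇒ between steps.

S ⇒ kSf ⇒ kkSff ⇒ kkkSfff ⇒ kkkkSffff ⇒ kkkkkSfffff ⇒ kkkkkkffffff

S ⇒ kSf   [S → k S f]
kSf ⇒ kkSff   [S → k S f]
kkSff ⇒ kkkSfff   [S → k S f]
kkkSfff ⇒ kkkkSffff   [S → k S f]
kkkkSffff ⇒ kkkkkSfffff   [S → k S f]
kkkkkSfffff ⇒ kkkkkkffffff   [S → k f]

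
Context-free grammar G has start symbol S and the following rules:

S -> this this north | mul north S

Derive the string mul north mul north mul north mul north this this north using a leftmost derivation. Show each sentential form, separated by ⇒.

S ⇒ mul north S ⇒ mul north mul north S ⇒ mul north mul north mul north S ⇒ mul north mul north mul north mul north S ⇒ mul north mul north mul north mul north this this north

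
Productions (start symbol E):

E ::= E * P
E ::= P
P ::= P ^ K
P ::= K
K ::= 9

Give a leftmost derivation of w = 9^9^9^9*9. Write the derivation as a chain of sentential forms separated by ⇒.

E ⇒ E*P ⇒ P*P ⇒ P^K*P ⇒ P^K^K*P ⇒ P^K^K^K*P ⇒ K^K^K^K*P ⇒ 9^K^K^K*P ⇒ 9^9^K^K*P ⇒ 9^9^9^K*P ⇒ 9^9^9^9*P ⇒ 9^9^9^9*K ⇒ 9^9^9^9*9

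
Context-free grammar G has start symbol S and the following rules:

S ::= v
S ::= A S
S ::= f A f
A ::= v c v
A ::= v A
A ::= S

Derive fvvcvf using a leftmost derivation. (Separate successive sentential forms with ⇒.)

S ⇒ fAf   [S ::= f A f]
fAf ⇒ fvAf   [A ::= v A]
fvAf ⇒ fvvcvf   [A ::= v c v]

S ⇒ fAf ⇒ fvAf ⇒ fvvcvf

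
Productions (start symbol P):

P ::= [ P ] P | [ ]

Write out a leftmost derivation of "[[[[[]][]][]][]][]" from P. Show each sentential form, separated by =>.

P=>[P]P=>[[P]P]P=>[[[P]P]P]P=>[[[[P]P]P]P]P=>[[[[[]]P]P]P]P=>[[[[[]][]]P]P]P=>[[[[[]][]][]]P]P=>[[[[[]][]][]][]]P=>[[[[[]][]][]][]][]

P => [P]P   [P ::= [ P ] P]
[P]P => [[P]P]P   [P ::= [ P ] P]
[[P]P]P => [[[P]P]P]P   [P ::= [ P ] P]
[[[P]P]P]P => [[[[P]P]P]P]P   [P ::= [ P ] P]
[[[[P]P]P]P]P => [[[[[]]P]P]P]P   [P ::= [ ]]
[[[[[]]P]P]P]P => [[[[[]][]]P]P]P   [P ::= [ ]]
[[[[[]][]]P]P]P => [[[[[]][]][]]P]P   [P ::= [ ]]
[[[[[]][]][]]P]P => [[[[[]][]][]][]]P   [P ::= [ ]]
[[[[[]][]][]][]]P => [[[[[]][]][]][]][]   [P ::= [ ]]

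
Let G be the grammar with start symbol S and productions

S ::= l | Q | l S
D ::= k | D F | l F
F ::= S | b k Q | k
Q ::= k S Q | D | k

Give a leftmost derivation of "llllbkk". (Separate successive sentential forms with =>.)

S => lS   [S ::= l S]
lS => llS   [S ::= l S]
llS => lllS   [S ::= l S]
lllS => lllQ   [S ::= Q]
lllQ => lllD   [Q ::= D]
lllD => llllF   [D ::= l F]
llllF => llllbkQ   [F ::= b k Q]
llllbkQ => llllbkk   [Q ::= k]

S => lS => llS => lllS => lllQ => lllD => llllF => llllbkQ => llllbkk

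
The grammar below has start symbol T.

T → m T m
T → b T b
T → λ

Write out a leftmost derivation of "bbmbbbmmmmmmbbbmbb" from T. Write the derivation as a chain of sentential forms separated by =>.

T => bTb => bbTbb => bbmTmbb => bbmbTbmbb => bbmbbTbbmbb => bbmbbbTbbbmbb => bbmbbbmTmbbbmbb => bbmbbbmmTmmbbbmbb => bbmbbbmmmTmmmbbbmbb => bbmbbbmmmmmmbbbmbb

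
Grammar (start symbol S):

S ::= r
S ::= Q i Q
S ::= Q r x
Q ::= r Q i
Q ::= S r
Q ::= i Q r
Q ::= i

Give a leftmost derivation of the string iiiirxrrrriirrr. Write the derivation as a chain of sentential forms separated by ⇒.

S ⇒ QiQ   [S ::= Q i Q]
QiQ ⇒ iQriQ   [Q ::= i Q r]
iQriQ ⇒ iiQrriQ   [Q ::= i Q r]
iiQrriQ ⇒ iiiQrrriQ   [Q ::= i Q r]
iiiQrrriQ ⇒ iiiSrrrriQ   [Q ::= S r]
iiiSrrrriQ ⇒ iiiQrxrrrriQ   [S ::= Q r x]
iiiQrxrrrriQ ⇒ iiiirxrrrriQ   [Q ::= i]
iiiirxrrrriQ ⇒ iiiirxrrrriiQr   [Q ::= i Q r]
iiiirxrrrriiQr ⇒ iiiirxrrrriiSrr   [Q ::= S r]
iiiirxrrrriiSrr ⇒ iiiirxrrrriirrr   [S ::= r]

S ⇒ QiQ ⇒ iQriQ ⇒ iiQrriQ ⇒ iiiQrrriQ ⇒ iiiSrrrriQ ⇒ iiiQrxrrrriQ ⇒ iiiirxrrrriQ ⇒ iiiirxrrrriiQr ⇒ iiiirxrrrriiSrr ⇒ iiiirxrrrriirrr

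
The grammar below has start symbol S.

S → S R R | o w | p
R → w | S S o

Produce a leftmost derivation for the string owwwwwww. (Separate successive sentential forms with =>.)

S => SRR => SRRRR => SRRRRRR => owRRRRRR => owwRRRRR => owwwRRRR => owwwwRRR => owwwwwRR => owwwwwwR => owwwwwww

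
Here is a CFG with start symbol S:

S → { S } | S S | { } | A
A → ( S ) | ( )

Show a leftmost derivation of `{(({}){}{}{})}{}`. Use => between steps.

S => SS   [S → S S]
SS => {S}S   [S → { S }]
{S}S => {A}S   [S → A]
{A}S => {(S)}S   [A → ( S )]
{(S)}S => {(SS)}S   [S → S S]
{(SS)}S => {(SSS)}S   [S → S S]
{(SSS)}S => {(SSSS)}S   [S → S S]
{(SSSS)}S => {(ASSS)}S   [S → A]
{(ASSS)}S => {((S)SSS)}S   [A → ( S )]
{((S)SSS)}S => {(({})SSS)}S   [S → { }]
{(({})SSS)}S => {(({}){}SS)}S   [S → { }]
{(({}){}SS)}S => {(({}){}{}S)}S   [S → { }]
{(({}){}{}S)}S => {(({}){}{}{})}S   [S → { }]
{(({}){}{}{})}S => {(({}){}{}{})}{}   [S → { }]

S => SS => {S}S => {A}S => {(S)}S => {(SS)}S => {(SSS)}S => {(SSSS)}S => {(ASSS)}S => {((S)SSS)}S => {(({})SSS)}S => {(({}){}SS)}S => {(({}){}{}S)}S => {(({}){}{}{})}S => {(({}){}{}{})}{}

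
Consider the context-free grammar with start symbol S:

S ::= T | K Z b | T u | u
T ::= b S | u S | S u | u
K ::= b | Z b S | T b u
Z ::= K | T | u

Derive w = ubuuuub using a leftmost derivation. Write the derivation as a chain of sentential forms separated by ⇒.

S ⇒ KZb   [S ::= K Z b]
KZb ⇒ TbuZb   [K ::= T b u]
TbuZb ⇒ ubuZb   [T ::= u]
ubuZb ⇒ ubuTb   [Z ::= T]
ubuTb ⇒ ubuSub   [T ::= S u]
ubuSub ⇒ ubuTuub   [S ::= T u]
ubuTuub ⇒ ubuuuub   [T ::= u]

S ⇒ KZb ⇒ TbuZb ⇒ ubuZb ⇒ ubuTb ⇒ ubuSub ⇒ ubuTuub ⇒ ubuuuub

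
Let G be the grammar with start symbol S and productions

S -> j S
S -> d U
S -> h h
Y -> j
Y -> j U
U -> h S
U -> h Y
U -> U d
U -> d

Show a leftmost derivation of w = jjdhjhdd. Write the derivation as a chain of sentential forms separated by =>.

S => jS   [S -> j S]
jS => jjS   [S -> j S]
jjS => jjdU   [S -> d U]
jjdU => jjdhY   [U -> h Y]
jjdhY => jjdhjU   [Y -> j U]
jjdhjU => jjdhjhS   [U -> h S]
jjdhjhS => jjdhjhdU   [S -> d U]
jjdhjhdU => jjdhjhdd   [U -> d]

S => jS => jjS => jjdU => jjdhY => jjdhjU => jjdhjhS => jjdhjhdU => jjdhjhdd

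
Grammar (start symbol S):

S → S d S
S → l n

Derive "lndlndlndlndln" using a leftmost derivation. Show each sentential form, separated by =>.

S => SdS   [S → S d S]
SdS => SdSdS   [S → S d S]
SdSdS => SdSdSdS   [S → S d S]
SdSdSdS => lndSdSdS   [S → l n]
lndSdSdS => lndSdSdSdS   [S → S d S]
lndSdSdSdS => lndlndSdSdS   [S → l n]
lndlndSdSdS => lndlndlndSdS   [S → l n]
lndlndlndSdS => lndlndlndlndS   [S → l n]
lndlndlndlndS => lndlndlndlndln   [S → l n]

S=>SdS=>SdSdS=>SdSdSdS=>lndSdSdS=>lndSdSdSdS=>lndlndSdSdS=>lndlndlndSdS=>lndlndlndlndS=>lndlndlndlndln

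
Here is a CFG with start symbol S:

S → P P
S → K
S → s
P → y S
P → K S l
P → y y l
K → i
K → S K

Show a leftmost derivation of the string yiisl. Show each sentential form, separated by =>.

S => PP => ySP => yKP => yiP => yiKSl => yiiSl => yiisl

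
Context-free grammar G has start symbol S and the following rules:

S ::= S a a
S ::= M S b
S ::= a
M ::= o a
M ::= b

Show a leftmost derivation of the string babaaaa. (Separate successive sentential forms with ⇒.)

S ⇒ Saa ⇒ Saaaa ⇒ MSbaaaa ⇒ bSbaaaa ⇒ babaaaa

S ⇒ Saa   [S ::= S a a]
Saa ⇒ Saaaa   [S ::= S a a]
Saaaa ⇒ MSbaaaa   [S ::= M S b]
MSbaaaa ⇒ bSbaaaa   [M ::= b]
bSbaaaa ⇒ babaaaa   [S ::= a]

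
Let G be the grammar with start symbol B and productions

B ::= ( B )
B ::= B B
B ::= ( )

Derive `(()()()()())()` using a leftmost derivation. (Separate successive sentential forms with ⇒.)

B⇒BB⇒(B)B⇒(BB)B⇒(BBB)B⇒(BBBB)B⇒(()BBB)B⇒(()()BB)B⇒(()()BBB)B⇒(()()()BB)B⇒(()()()()B)B⇒(()()()()())B⇒(()()()()())()

B ⇒ BB   [B ::= B B]
BB ⇒ (B)B   [B ::= ( B )]
(B)B ⇒ (BB)B   [B ::= B B]
(BB)B ⇒ (BBB)B   [B ::= B B]
(BBB)B ⇒ (BBBB)B   [B ::= B B]
(BBBB)B ⇒ (()BBB)B   [B ::= ( )]
(()BBB)B ⇒ (()()BB)B   [B ::= ( )]
(()()BB)B ⇒ (()()BBB)B   [B ::= B B]
(()()BBB)B ⇒ (()()()BB)B   [B ::= ( )]
(()()()BB)B ⇒ (()()()()B)B   [B ::= ( )]
(()()()()B)B ⇒ (()()()()())B   [B ::= ( )]
(()()()()())B ⇒ (()()()()())()   [B ::= ( )]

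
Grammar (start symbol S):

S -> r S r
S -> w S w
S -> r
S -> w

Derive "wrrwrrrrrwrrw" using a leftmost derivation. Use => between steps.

S => wSw   [S -> w S w]
wSw => wrSrw   [S -> r S r]
wrSrw => wrrSrrw   [S -> r S r]
wrrSrrw => wrrwSwrrw   [S -> w S w]
wrrwSwrrw => wrrwrSrwrrw   [S -> r S r]
wrrwrSrwrrw => wrrwrrSrrwrrw   [S -> r S r]
wrrwrrSrrwrrw => wrrwrrrrrwrrw   [S -> r]

S => wSw => wrSrw => wrrSrrw => wrrwSwrrw => wrrwrSrwrrw => wrrwrrSrrwrrw => wrrwrrrrrwrrw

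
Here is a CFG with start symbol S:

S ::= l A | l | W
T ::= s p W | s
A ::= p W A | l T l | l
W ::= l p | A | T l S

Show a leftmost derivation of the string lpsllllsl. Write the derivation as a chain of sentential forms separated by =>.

S => lA => lpWA => lpTlSA => lpslSA => lpsllAA => lpslllA => lpsllllTl => lpsllllsl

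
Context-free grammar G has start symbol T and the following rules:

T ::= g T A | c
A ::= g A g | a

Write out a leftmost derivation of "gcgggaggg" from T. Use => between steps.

T => gTA => gcA => gcgAg => gcggAgg => gcgggAggg => gcgggaggg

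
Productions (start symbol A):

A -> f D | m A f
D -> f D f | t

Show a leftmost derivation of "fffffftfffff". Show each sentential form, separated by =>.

A => fD   [A -> f D]
fD => ffDf   [D -> f D f]
ffDf => fffDff   [D -> f D f]
fffDff => ffffDfff   [D -> f D f]
ffffDfff => fffffDffff   [D -> f D f]
fffffDffff => ffffffDfffff   [D -> f D f]
ffffffDfffff => fffffftfffff   [D -> t]

A => fD => ffDf => fffDff => ffffDfff => fffffDffff => ffffffDfffff => fffffftfffff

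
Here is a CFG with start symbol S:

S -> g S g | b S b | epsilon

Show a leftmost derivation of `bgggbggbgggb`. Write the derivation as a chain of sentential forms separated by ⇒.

S ⇒ bSb ⇒ bgSgb ⇒ bggSggb ⇒ bgggSgggb ⇒ bgggbSbgggb ⇒ bgggbgSgbgggb ⇒ bgggbggbgggb

S ⇒ bSb   [S -> b S b]
bSb ⇒ bgSgb   [S -> g S g]
bgSgb ⇒ bggSggb   [S -> g S g]
bggSggb ⇒ bgggSgggb   [S -> g S g]
bgggSgggb ⇒ bgggbSbgggb   [S -> b S b]
bgggbSbgggb ⇒ bgggbgSgbgggb   [S -> g S g]
bgggbgSgbgggb ⇒ bgggbggbgggb   [S -> epsilon]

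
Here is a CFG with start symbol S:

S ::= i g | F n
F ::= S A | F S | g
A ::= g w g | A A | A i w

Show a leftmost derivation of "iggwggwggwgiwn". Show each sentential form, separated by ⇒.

S ⇒ Fn ⇒ SAn ⇒ igAn ⇒ igAiwn ⇒ igAAiwn ⇒ igAAAiwn ⇒ iggwgAAiwn ⇒ iggwggwgAiwn ⇒ iggwggwggwgiwn

S ⇒ Fn   [S ::= F n]
Fn ⇒ SAn   [F ::= S A]
SAn ⇒ igAn   [S ::= i g]
igAn ⇒ igAiwn   [A ::= A i w]
igAiwn ⇒ igAAiwn   [A ::= A A]
igAAiwn ⇒ igAAAiwn   [A ::= A A]
igAAAiwn ⇒ iggwgAAiwn   [A ::= g w g]
iggwgAAiwn ⇒ iggwggwgAiwn   [A ::= g w g]
iggwggwgAiwn ⇒ iggwggwggwgiwn   [A ::= g w g]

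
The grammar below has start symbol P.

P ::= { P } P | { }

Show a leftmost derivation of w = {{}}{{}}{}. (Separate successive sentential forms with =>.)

P => {P}P   [P ::= { P } P]
{P}P => {{}}P   [P ::= { }]
{{}}P => {{}}{P}P   [P ::= { P } P]
{{}}{P}P => {{}}{{}}P   [P ::= { }]
{{}}{{}}P => {{}}{{}}{}   [P ::= { }]

P=>{P}P=>{{}}P=>{{}}{P}P=>{{}}{{}}P=>{{}}{{}}{}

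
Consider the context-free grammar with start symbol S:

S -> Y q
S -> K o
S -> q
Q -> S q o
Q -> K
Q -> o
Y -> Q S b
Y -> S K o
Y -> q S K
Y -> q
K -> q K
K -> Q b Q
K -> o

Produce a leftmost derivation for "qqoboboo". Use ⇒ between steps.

S⇒Ko⇒qKo⇒qqKo⇒qqQbQo⇒qqKbQo⇒qqQbQbQo⇒qqobQbQo⇒qqobKbQo⇒qqobobQo⇒qqoboboo

S ⇒ Ko   [S -> K o]
Ko ⇒ qKo   [K -> q K]
qKo ⇒ qqKo   [K -> q K]
qqKo ⇒ qqQbQo   [K -> Q b Q]
qqQbQo ⇒ qqKbQo   [Q -> K]
qqKbQo ⇒ qqQbQbQo   [K -> Q b Q]
qqQbQbQo ⇒ qqobQbQo   [Q -> o]
qqobQbQo ⇒ qqobKbQo   [Q -> K]
qqobKbQo ⇒ qqobobQo   [K -> o]
qqobobQo ⇒ qqoboboo   [Q -> o]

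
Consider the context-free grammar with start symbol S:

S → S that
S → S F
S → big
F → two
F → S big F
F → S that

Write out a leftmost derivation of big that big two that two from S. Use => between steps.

S => S F => S F F => S that F F => big that F F => big that S that F => big that S F that F => big that big F that F => big that big two that F => big that big two that two

S => S F   [S → S F]
S F => S F F   [S → S F]
S F F => S that F F   [S → S that]
S that F F => big that F F   [S → big]
big that F F => big that S that F   [F → S that]
big that S that F => big that S F that F   [S → S F]
big that S F that F => big that big F that F   [S → big]
big that big F that F => big that big two that F   [F → two]
big that big two that F => big that big two that two   [F → two]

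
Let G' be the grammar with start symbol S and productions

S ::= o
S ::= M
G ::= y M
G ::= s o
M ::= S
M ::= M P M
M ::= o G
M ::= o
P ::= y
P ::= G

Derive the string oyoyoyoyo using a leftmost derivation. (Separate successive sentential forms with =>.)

S => M => MPM => MPMPM => MPMPMPM => MPMPMPMPM => oPMPMPMPM => oyMPMPMPM => oyoPMPMPM => oyoyMPMPM => oyoyoPMPM => oyoyoyMPM => oyoyoyoPM => oyoyoyoyM => oyoyoyoyo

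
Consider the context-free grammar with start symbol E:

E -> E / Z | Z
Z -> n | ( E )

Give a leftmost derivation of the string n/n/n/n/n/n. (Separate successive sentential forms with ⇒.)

E ⇒ E/Z   [E -> E / Z]
E/Z ⇒ E/Z/Z   [E -> E / Z]
E/Z/Z ⇒ E/Z/Z/Z   [E -> E / Z]
E/Z/Z/Z ⇒ E/Z/Z/Z/Z   [E -> E / Z]
E/Z/Z/Z/Z ⇒ E/Z/Z/Z/Z/Z   [E -> E / Z]
E/Z/Z/Z/Z/Z ⇒ Z/Z/Z/Z/Z/Z   [E -> Z]
Z/Z/Z/Z/Z/Z ⇒ n/Z/Z/Z/Z/Z   [Z -> n]
n/Z/Z/Z/Z/Z ⇒ n/n/Z/Z/Z/Z   [Z -> n]
n/n/Z/Z/Z/Z ⇒ n/n/n/Z/Z/Z   [Z -> n]
n/n/n/Z/Z/Z ⇒ n/n/n/n/Z/Z   [Z -> n]
n/n/n/n/Z/Z ⇒ n/n/n/n/n/Z   [Z -> n]
n/n/n/n/n/Z ⇒ n/n/n/n/n/n   [Z -> n]

E⇒E/Z⇒E/Z/Z⇒E/Z/Z/Z⇒E/Z/Z/Z/Z⇒E/Z/Z/Z/Z/Z⇒Z/Z/Z/Z/Z/Z⇒n/Z/Z/Z/Z/Z⇒n/n/Z/Z/Z/Z⇒n/n/n/Z/Z/Z⇒n/n/n/n/Z/Z⇒n/n/n/n/n/Z⇒n/n/n/n/n/n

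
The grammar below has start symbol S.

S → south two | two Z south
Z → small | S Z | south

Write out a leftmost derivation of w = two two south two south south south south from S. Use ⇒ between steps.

S ⇒ two Z south ⇒ two S Z south ⇒ two two Z south Z south ⇒ two two S Z south Z south ⇒ two two south two Z south Z south ⇒ two two south two south south Z south ⇒ two two south two south south south south

S ⇒ two Z south   [S → two Z south]
two Z south ⇒ two S Z south   [Z → S Z]
two S Z south ⇒ two two Z south Z south   [S → two Z south]
two two Z south Z south ⇒ two two S Z south Z south   [Z → S Z]
two two S Z south Z south ⇒ two two south two Z south Z south   [S → south two]
two two south two Z south Z south ⇒ two two south two south south Z south   [Z → south]
two two south two south south Z south ⇒ two two south two south south south south   [Z → south]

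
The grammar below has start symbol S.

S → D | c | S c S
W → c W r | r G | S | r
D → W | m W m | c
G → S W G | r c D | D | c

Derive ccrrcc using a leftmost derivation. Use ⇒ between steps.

S ⇒ ScS ⇒ ScScS ⇒ ccScS ⇒ ccDcS ⇒ ccWcS ⇒ ccrGcS ⇒ ccrDcS ⇒ ccrWcS ⇒ ccrrcS ⇒ ccrrcc

S ⇒ ScS   [S → S c S]
ScS ⇒ ScScS   [S → S c S]
ScScS ⇒ ccScS   [S → c]
ccScS ⇒ ccDcS   [S → D]
ccDcS ⇒ ccWcS   [D → W]
ccWcS ⇒ ccrGcS   [W → r G]
ccrGcS ⇒ ccrDcS   [G → D]
ccrDcS ⇒ ccrWcS   [D → W]
ccrWcS ⇒ ccrrcS   [W → r]
ccrrcS ⇒ ccrrcc   [S → c]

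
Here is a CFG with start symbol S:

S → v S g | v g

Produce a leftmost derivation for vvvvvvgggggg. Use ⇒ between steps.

S ⇒ vSg   [S → v S g]
vSg ⇒ vvSgg   [S → v S g]
vvSgg ⇒ vvvSggg   [S → v S g]
vvvSggg ⇒ vvvvSgggg   [S → v S g]
vvvvSgggg ⇒ vvvvvSggggg   [S → v S g]
vvvvvSggggg ⇒ vvvvvvgggggg   [S → v g]

S⇒vSg⇒vvSgg⇒vvvSggg⇒vvvvSgggg⇒vvvvvSggggg⇒vvvvvvgggggg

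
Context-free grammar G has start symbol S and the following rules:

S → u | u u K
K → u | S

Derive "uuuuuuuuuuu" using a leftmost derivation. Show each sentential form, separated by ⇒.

S ⇒ uuK ⇒ uuS ⇒ uuuuK ⇒ uuuuS ⇒ uuuuuuK ⇒ uuuuuuS ⇒ uuuuuuuuK ⇒ uuuuuuuuS ⇒ uuuuuuuuuuK ⇒ uuuuuuuuuuu

S ⇒ uuK   [S → u u K]
uuK ⇒ uuS   [K → S]
uuS ⇒ uuuuK   [S → u u K]
uuuuK ⇒ uuuuS   [K → S]
uuuuS ⇒ uuuuuuK   [S → u u K]
uuuuuuK ⇒ uuuuuuS   [K → S]
uuuuuuS ⇒ uuuuuuuuK   [S → u u K]
uuuuuuuuK ⇒ uuuuuuuuS   [K → S]
uuuuuuuuS ⇒ uuuuuuuuuuK   [S → u u K]
uuuuuuuuuuK ⇒ uuuuuuuuuuu   [K → u]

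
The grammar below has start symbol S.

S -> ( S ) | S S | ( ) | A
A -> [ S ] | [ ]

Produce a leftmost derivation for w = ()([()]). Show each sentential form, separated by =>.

S => SS => ()S => ()(S) => ()(A) => ()([S]) => ()([()])

S => SS   [S -> S S]
SS => ()S   [S -> ( )]
()S => ()(S)   [S -> ( S )]
()(S) => ()(A)   [S -> A]
()(A) => ()([S])   [A -> [ S ]]
()([S]) => ()([()])   [S -> ( )]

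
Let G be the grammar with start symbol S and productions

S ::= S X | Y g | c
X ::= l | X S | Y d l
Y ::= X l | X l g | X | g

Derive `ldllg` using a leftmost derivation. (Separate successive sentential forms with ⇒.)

S⇒Yg⇒Xlg⇒Ydllg⇒Xdllg⇒ldllg

S ⇒ Yg   [S ::= Y g]
Yg ⇒ Xlg   [Y ::= X l]
Xlg ⇒ Ydllg   [X ::= Y d l]
Ydllg ⇒ Xdllg   [Y ::= X]
Xdllg ⇒ ldllg   [X ::= l]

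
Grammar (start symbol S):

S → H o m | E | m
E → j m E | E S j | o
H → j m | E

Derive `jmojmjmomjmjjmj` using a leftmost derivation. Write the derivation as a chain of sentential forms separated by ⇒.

S ⇒ E   [S → E]
E ⇒ jmE   [E → j m E]
jmE ⇒ jmESj   [E → E S j]
jmESj ⇒ jmESjSj   [E → E S j]
jmESjSj ⇒ jmoSjSj   [E → o]
jmoSjSj ⇒ jmoEjSj   [S → E]
jmoEjSj ⇒ jmoESjjSj   [E → E S j]
jmoESjjSj ⇒ jmojmESjjSj   [E → j m E]
jmojmESjjSj ⇒ jmojmESjSjjSj   [E → E S j]
jmojmESjSjjSj ⇒ jmojmjmESjSjjSj   [E → j m E]
jmojmjmESjSjjSj ⇒ jmojmjmoSjSjjSj   [E → o]
jmojmjmoSjSjjSj ⇒ jmojmjmomjSjjSj   [S → m]
jmojmjmomjSjjSj ⇒ jmojmjmomjmjjSj   [S → m]
jmojmjmomjmjjSj ⇒ jmojmjmomjmjjmj   [S → m]

S ⇒ E ⇒ jmE ⇒ jmESj ⇒ jmESjSj ⇒ jmoSjSj ⇒ jmoEjSj ⇒ jmoESjjSj ⇒ jmojmESjjSj ⇒ jmojmESjSjjSj ⇒ jmojmjmESjSjjSj ⇒ jmojmjmoSjSjjSj ⇒ jmojmjmomjSjjSj ⇒ jmojmjmomjmjjSj ⇒ jmojmjmomjmjjmj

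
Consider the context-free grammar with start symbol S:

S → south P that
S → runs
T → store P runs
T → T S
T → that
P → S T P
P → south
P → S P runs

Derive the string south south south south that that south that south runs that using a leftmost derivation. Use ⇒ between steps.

S ⇒ south P that ⇒ south S P runs that ⇒ south south P that P runs that ⇒ south south S T P that P runs that ⇒ south south south P that T P that P runs that ⇒ south south south south that T P that P runs that ⇒ south south south south that that P that P runs that ⇒ south south south south that that south that P runs that ⇒ south south south south that that south that south runs that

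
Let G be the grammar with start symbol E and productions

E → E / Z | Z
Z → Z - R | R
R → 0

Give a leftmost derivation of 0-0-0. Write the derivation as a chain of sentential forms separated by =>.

E => Z   [E → Z]
Z => Z-R   [Z → Z - R]
Z-R => Z-R-R   [Z → Z - R]
Z-R-R => R-R-R   [Z → R]
R-R-R => 0-R-R   [R → 0]
0-R-R => 0-0-R   [R → 0]
0-0-R => 0-0-0   [R → 0]

E => Z => Z-R => Z-R-R => R-R-R => 0-R-R => 0-0-R => 0-0-0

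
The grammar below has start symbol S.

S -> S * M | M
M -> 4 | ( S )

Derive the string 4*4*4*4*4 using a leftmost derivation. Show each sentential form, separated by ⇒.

S ⇒ S*M ⇒ S*M*M ⇒ S*M*M*M ⇒ S*M*M*M*M ⇒ M*M*M*M*M ⇒ 4*M*M*M*M ⇒ 4*4*M*M*M ⇒ 4*4*4*M*M ⇒ 4*4*4*4*M ⇒ 4*4*4*4*4

S ⇒ S*M   [S -> S * M]
S*M ⇒ S*M*M   [S -> S * M]
S*M*M ⇒ S*M*M*M   [S -> S * M]
S*M*M*M ⇒ S*M*M*M*M   [S -> S * M]
S*M*M*M*M ⇒ M*M*M*M*M   [S -> M]
M*M*M*M*M ⇒ 4*M*M*M*M   [M -> 4]
4*M*M*M*M ⇒ 4*4*M*M*M   [M -> 4]
4*4*M*M*M ⇒ 4*4*4*M*M   [M -> 4]
4*4*4*M*M ⇒ 4*4*4*4*M   [M -> 4]
4*4*4*4*M ⇒ 4*4*4*4*4   [M -> 4]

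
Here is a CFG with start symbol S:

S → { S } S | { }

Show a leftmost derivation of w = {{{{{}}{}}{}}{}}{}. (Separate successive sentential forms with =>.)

S => {S}S => {{S}S}S => {{{S}S}S}S => {{{{S}S}S}S}S => {{{{{}}S}S}S}S => {{{{{}}{}}S}S}S => {{{{{}}{}}{}}S}S => {{{{{}}{}}{}}{}}S => {{{{{}}{}}{}}{}}{}

S => {S}S   [S → { S } S]
{S}S => {{S}S}S   [S → { S } S]
{{S}S}S => {{{S}S}S}S   [S → { S } S]
{{{S}S}S}S => {{{{S}S}S}S}S   [S → { S } S]
{{{{S}S}S}S}S => {{{{{}}S}S}S}S   [S → { }]
{{{{{}}S}S}S}S => {{{{{}}{}}S}S}S   [S → { }]
{{{{{}}{}}S}S}S => {{{{{}}{}}{}}S}S   [S → { }]
{{{{{}}{}}{}}S}S => {{{{{}}{}}{}}{}}S   [S → { }]
{{{{{}}{}}{}}{}}S => {{{{{}}{}}{}}{}}{}   [S → { }]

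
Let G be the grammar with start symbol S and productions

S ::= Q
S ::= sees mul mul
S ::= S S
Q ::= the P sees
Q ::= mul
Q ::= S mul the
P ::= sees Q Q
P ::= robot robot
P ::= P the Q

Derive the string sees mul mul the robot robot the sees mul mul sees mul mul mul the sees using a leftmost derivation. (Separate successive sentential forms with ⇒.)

S ⇒ S S ⇒ sees mul mul S ⇒ sees mul mul Q ⇒ sees mul mul the P sees ⇒ sees mul mul the P the Q sees ⇒ sees mul mul the robot robot the Q sees ⇒ sees mul mul the robot robot the S mul the sees ⇒ sees mul mul the robot robot the S S mul the sees ⇒ sees mul mul the robot robot the sees mul mul S mul the sees ⇒ sees mul mul the robot robot the sees mul mul sees mul mul mul the sees

S ⇒ S S   [S ::= S S]
S S ⇒ sees mul mul S   [S ::= sees mul mul]
sees mul mul S ⇒ sees mul mul Q   [S ::= Q]
sees mul mul Q ⇒ sees mul mul the P sees   [Q ::= the P sees]
sees mul mul the P sees ⇒ sees mul mul the P the Q sees   [P ::= P the Q]
sees mul mul the P the Q sees ⇒ sees mul mul the robot robot the Q sees   [P ::= robot robot]
sees mul mul the robot robot the Q sees ⇒ sees mul mul the robot robot the S mul the sees   [Q ::= S mul the]
sees mul mul the robot robot the S mul the sees ⇒ sees mul mul the robot robot the S S mul the sees   [S ::= S S]
sees mul mul the robot robot the S S mul the sees ⇒ sees mul mul the robot robot the sees mul mul S mul the sees   [S ::= sees mul mul]
sees mul mul the robot robot the sees mul mul S mul the sees ⇒ sees mul mul the robot robot the sees mul mul sees mul mul mul the sees   [S ::= sees mul mul]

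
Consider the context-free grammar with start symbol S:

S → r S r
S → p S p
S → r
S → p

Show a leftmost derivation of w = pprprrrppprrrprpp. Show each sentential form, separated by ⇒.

S⇒pSp⇒ppSpp⇒pprSrpp⇒pprpSprpp⇒pprprSrprpp⇒pprprrSrrprpp⇒pprprrrSrrrprpp⇒pprprrrpSprrrprpp⇒pprprrrppprrrprpp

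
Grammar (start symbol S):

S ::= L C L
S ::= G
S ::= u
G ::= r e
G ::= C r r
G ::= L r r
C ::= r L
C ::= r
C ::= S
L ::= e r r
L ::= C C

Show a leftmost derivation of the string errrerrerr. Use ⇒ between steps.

S ⇒ LCL ⇒ errCL ⇒ errrLL ⇒ errrerrL ⇒ errrerrerr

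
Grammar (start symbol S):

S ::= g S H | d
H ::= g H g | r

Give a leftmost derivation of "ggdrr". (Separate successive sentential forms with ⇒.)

S ⇒ gSH   [S ::= g S H]
gSH ⇒ ggSHH   [S ::= g S H]
ggSHH ⇒ ggdHH   [S ::= d]
ggdHH ⇒ ggdrH   [H ::= r]
ggdrH ⇒ ggdrr   [H ::= r]

S ⇒ gSH ⇒ ggSHH ⇒ ggdHH ⇒ ggdrH ⇒ ggdrr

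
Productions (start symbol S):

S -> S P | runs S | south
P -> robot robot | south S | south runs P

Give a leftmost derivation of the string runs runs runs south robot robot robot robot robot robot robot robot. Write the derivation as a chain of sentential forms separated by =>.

S => S P => runs S P => runs S P P => runs S P P P => runs runs S P P P => runs runs S P P P P => runs runs runs S P P P P => runs runs runs south P P P P => runs runs runs south robot robot P P P => runs runs runs south robot robot robot robot P P => runs runs runs south robot robot robot robot robot robot P => runs runs runs south robot robot robot robot robot robot robot robot

S => S P   [S -> S P]
S P => runs S P   [S -> runs S]
runs S P => runs S P P   [S -> S P]
runs S P P => runs S P P P   [S -> S P]
runs S P P P => runs runs S P P P   [S -> runs S]
runs runs S P P P => runs runs S P P P P   [S -> S P]
runs runs S P P P P => runs runs runs S P P P P   [S -> runs S]
runs runs runs S P P P P => runs runs runs south P P P P   [S -> south]
runs runs runs south P P P P => runs runs runs south robot robot P P P   [P -> robot robot]
runs runs runs south robot robot P P P => runs runs runs south robot robot robot robot P P   [P -> robot robot]
runs runs runs south robot robot robot robot P P => runs runs runs south robot robot robot robot robot robot P   [P -> robot robot]
runs runs runs south robot robot robot robot robot robot P => runs runs runs south robot robot robot robot robot robot robot robot   [P -> robot robot]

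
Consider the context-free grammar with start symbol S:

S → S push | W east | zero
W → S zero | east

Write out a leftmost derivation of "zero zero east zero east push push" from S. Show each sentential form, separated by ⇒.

S ⇒ S push   [S → S push]
S push ⇒ S push push   [S → S push]
S push push ⇒ W east push push   [S → W east]
W east push push ⇒ S zero east push push   [W → S zero]
S zero east push push ⇒ W east zero east push push   [S → W east]
W east zero east push push ⇒ S zero east zero east push push   [W → S zero]
S zero east zero east push push ⇒ zero zero east zero east push push   [S → zero]

S ⇒ S push ⇒ S push push ⇒ W east push push ⇒ S zero east push push ⇒ W east zero east push push ⇒ S zero east zero east push push ⇒ zero zero east zero east push push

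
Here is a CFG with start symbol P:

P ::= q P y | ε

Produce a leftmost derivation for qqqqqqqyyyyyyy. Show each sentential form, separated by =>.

P => qPy => qqPyy => qqqPyyy => qqqqPyyyy => qqqqqPyyyyy => qqqqqqPyyyyyy => qqqqqqqPyyyyyyy => qqqqqqqyyyyyyy

P => qPy   [P ::= q P y]
qPy => qqPyy   [P ::= q P y]
qqPyy => qqqPyyy   [P ::= q P y]
qqqPyyy => qqqqPyyyy   [P ::= q P y]
qqqqPyyyy => qqqqqPyyyyy   [P ::= q P y]
qqqqqPyyyyy => qqqqqqPyyyyyy   [P ::= q P y]
qqqqqqPyyyyyy => qqqqqqqPyyyyyyy   [P ::= q P y]
qqqqqqqPyyyyyyy => qqqqqqqyyyyyyy   [P ::= ε]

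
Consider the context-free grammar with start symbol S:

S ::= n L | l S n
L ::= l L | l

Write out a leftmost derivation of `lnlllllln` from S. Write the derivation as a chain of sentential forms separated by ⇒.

S⇒lSn⇒lnLn⇒lnlLn⇒lnllLn⇒lnlllLn⇒lnllllLn⇒lnlllllLn⇒lnlllllln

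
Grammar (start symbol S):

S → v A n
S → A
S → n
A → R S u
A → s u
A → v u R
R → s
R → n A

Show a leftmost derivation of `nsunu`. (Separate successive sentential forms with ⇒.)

S ⇒ A   [S → A]
A ⇒ RSu   [A → R S u]
RSu ⇒ nASu   [R → n A]
nASu ⇒ nsuSu   [A → s u]
nsuSu ⇒ nsunu   [S → n]

S ⇒ A ⇒ RSu ⇒ nASu ⇒ nsuSu ⇒ nsunu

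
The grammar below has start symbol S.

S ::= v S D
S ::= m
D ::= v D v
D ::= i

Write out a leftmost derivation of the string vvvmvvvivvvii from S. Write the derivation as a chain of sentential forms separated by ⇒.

S⇒vSD⇒vvSDD⇒vvvSDDD⇒vvvmDDD⇒vvvmvDvDD⇒vvvmvvDvvDD⇒vvvmvvvDvvvDD⇒vvvmvvvivvvDD⇒vvvmvvvivvviD⇒vvvmvvvivvvii

S ⇒ vSD   [S ::= v S D]
vSD ⇒ vvSDD   [S ::= v S D]
vvSDD ⇒ vvvSDDD   [S ::= v S D]
vvvSDDD ⇒ vvvmDDD   [S ::= m]
vvvmDDD ⇒ vvvmvDvDD   [D ::= v D v]
vvvmvDvDD ⇒ vvvmvvDvvDD   [D ::= v D v]
vvvmvvDvvDD ⇒ vvvmvvvDvvvDD   [D ::= v D v]
vvvmvvvDvvvDD ⇒ vvvmvvvivvvDD   [D ::= i]
vvvmvvvivvvDD ⇒ vvvmvvvivvviD   [D ::= i]
vvvmvvvivvviD ⇒ vvvmvvvivvvii   [D ::= i]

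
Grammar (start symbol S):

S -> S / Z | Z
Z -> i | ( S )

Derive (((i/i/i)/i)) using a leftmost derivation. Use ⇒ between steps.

S ⇒ Z ⇒ (S) ⇒ (Z) ⇒ ((S)) ⇒ ((S/Z)) ⇒ ((Z/Z)) ⇒ (((S)/Z)) ⇒ (((S/Z)/Z)) ⇒ (((S/Z/Z)/Z)) ⇒ (((Z/Z/Z)/Z)) ⇒ (((i/Z/Z)/Z)) ⇒ (((i/i/Z)/Z)) ⇒ (((i/i/i)/Z)) ⇒ (((i/i/i)/i))

S ⇒ Z   [S -> Z]
Z ⇒ (S)   [Z -> ( S )]
(S) ⇒ (Z)   [S -> Z]
(Z) ⇒ ((S))   [Z -> ( S )]
((S)) ⇒ ((S/Z))   [S -> S / Z]
((S/Z)) ⇒ ((Z/Z))   [S -> Z]
((Z/Z)) ⇒ (((S)/Z))   [Z -> ( S )]
(((S)/Z)) ⇒ (((S/Z)/Z))   [S -> S / Z]
(((S/Z)/Z)) ⇒ (((S/Z/Z)/Z))   [S -> S / Z]
(((S/Z/Z)/Z)) ⇒ (((Z/Z/Z)/Z))   [S -> Z]
(((Z/Z/Z)/Z)) ⇒ (((i/Z/Z)/Z))   [Z -> i]
(((i/Z/Z)/Z)) ⇒ (((i/i/Z)/Z))   [Z -> i]
(((i/i/Z)/Z)) ⇒ (((i/i/i)/Z))   [Z -> i]
(((i/i/i)/Z)) ⇒ (((i/i/i)/i))   [Z -> i]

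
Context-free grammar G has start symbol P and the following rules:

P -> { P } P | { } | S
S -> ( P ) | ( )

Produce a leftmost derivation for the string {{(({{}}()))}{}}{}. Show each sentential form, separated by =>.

P => {P}P => {{P}P}P => {{S}P}P => {{(P)}P}P => {{(S)}P}P => {{((P))}P}P => {{(({P}P))}P}P => {{(({{}}P))}P}P => {{(({{}}S))}P}P => {{(({{}}()))}P}P => {{(({{}}()))}{}}P => {{(({{}}()))}{}}{}

P => {P}P   [P -> { P } P]
{P}P => {{P}P}P   [P -> { P } P]
{{P}P}P => {{S}P}P   [P -> S]
{{S}P}P => {{(P)}P}P   [S -> ( P )]
{{(P)}P}P => {{(S)}P}P   [P -> S]
{{(S)}P}P => {{((P))}P}P   [S -> ( P )]
{{((P))}P}P => {{(({P}P))}P}P   [P -> { P } P]
{{(({P}P))}P}P => {{(({{}}P))}P}P   [P -> { }]
{{(({{}}P))}P}P => {{(({{}}S))}P}P   [P -> S]
{{(({{}}S))}P}P => {{(({{}}()))}P}P   [S -> ( )]
{{(({{}}()))}P}P => {{(({{}}()))}{}}P   [P -> { }]
{{(({{}}()))}{}}P => {{(({{}}()))}{}}{}   [P -> { }]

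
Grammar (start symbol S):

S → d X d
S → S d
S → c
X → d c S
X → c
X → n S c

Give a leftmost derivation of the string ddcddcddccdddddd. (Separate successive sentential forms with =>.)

S => dXd   [S → d X d]
dXd => ddcSd   [X → d c S]
ddcSd => ddcdXdd   [S → d X d]
ddcdXdd => ddcddcSdd   [X → d c S]
ddcddcSdd => ddcddcSddd   [S → S d]
ddcddcSddd => ddcddcSdddd   [S → S d]
ddcddcSdddd => ddcddcSddddd   [S → S d]
ddcddcSddddd => ddcddcdXdddddd   [S → d X d]
ddcddcdXdddddd => ddcddcddcSdddddd   [X → d c S]
ddcddcddcSdddddd => ddcddcddccdddddd   [S → c]

S => dXd => ddcSd => ddcdXdd => ddcddcSdd => ddcddcSddd => ddcddcSdddd => ddcddcSddddd => ddcddcdXdddddd => ddcddcddcSdddddd => ddcddcddccdddddd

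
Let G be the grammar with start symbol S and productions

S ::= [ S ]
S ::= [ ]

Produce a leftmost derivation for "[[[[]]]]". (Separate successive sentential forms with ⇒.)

S ⇒ [S] ⇒ [[S]] ⇒ [[[S]]] ⇒ [[[[]]]]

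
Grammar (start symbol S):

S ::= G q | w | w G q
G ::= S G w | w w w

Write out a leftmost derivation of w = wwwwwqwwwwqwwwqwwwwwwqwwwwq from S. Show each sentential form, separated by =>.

S => Gq => SGwq => wGqGwq => wSGwqGwq => wwGqGwqGwq => wwwwwqGwqGwq => wwwwwqSGwwqGwq => wwwwwqwGqGwwqGwq => wwwwwqwwwwqGwwqGwq => wwwwwqwwwwqSGwwwqGwq => wwwwwqwwwwqGqGwwwqGwq => wwwwwqwwwwqwwwqGwwwqGwq => wwwwwqwwwwqwwwqwwwwwwqGwq => wwwwwqwwwwqwwwqwwwwwwqwwwwq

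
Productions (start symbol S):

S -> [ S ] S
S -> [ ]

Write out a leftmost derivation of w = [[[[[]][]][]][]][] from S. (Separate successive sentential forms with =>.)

S => [S]S => [[S]S]S => [[[S]S]S]S => [[[[S]S]S]S]S => [[[[[]]S]S]S]S => [[[[[]][]]S]S]S => [[[[[]][]][]]S]S => [[[[[]][]][]][]]S => [[[[[]][]][]][]][]

S => [S]S   [S -> [ S ] S]
[S]S => [[S]S]S   [S -> [ S ] S]
[[S]S]S => [[[S]S]S]S   [S -> [ S ] S]
[[[S]S]S]S => [[[[S]S]S]S]S   [S -> [ S ] S]
[[[[S]S]S]S]S => [[[[[]]S]S]S]S   [S -> [ ]]
[[[[[]]S]S]S]S => [[[[[]][]]S]S]S   [S -> [ ]]
[[[[[]][]]S]S]S => [[[[[]][]][]]S]S   [S -> [ ]]
[[[[[]][]][]]S]S => [[[[[]][]][]][]]S   [S -> [ ]]
[[[[[]][]][]][]]S => [[[[[]][]][]][]][]   [S -> [ ]]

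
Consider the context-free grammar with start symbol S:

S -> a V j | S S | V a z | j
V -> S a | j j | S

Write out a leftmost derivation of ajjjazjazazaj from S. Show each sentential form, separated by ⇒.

S ⇒ aVj   [S -> a V j]
aVj ⇒ aSaj   [V -> S a]
aSaj ⇒ aSSaj   [S -> S S]
aSSaj ⇒ ajSaj   [S -> j]
ajSaj ⇒ ajVazaj   [S -> V a z]
ajVazaj ⇒ ajSazaj   [V -> S]
ajSazaj ⇒ ajSSazaj   [S -> S S]
ajSSazaj ⇒ ajVazSazaj   [S -> V a z]
ajVazSazaj ⇒ ajjjazSazaj   [V -> j j]
ajjjazSazaj ⇒ ajjjazVazazaj   [S -> V a z]
ajjjazVazazaj ⇒ ajjjazSazazaj   [V -> S]
ajjjazSazazaj ⇒ ajjjazjazazaj   [S -> j]

S⇒aVj⇒aSaj⇒aSSaj⇒ajSaj⇒ajVazaj⇒ajSazaj⇒ajSSazaj⇒ajVazSazaj⇒ajjjazSazaj⇒ajjjazVazazaj⇒ajjjazSazazaj⇒ajjjazjazazaj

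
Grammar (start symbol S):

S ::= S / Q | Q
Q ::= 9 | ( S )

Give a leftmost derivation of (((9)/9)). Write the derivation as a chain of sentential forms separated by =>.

S => Q => (S) => (Q) => ((S)) => ((S/Q)) => ((Q/Q)) => (((S)/Q)) => (((Q)/Q)) => (((9)/Q)) => (((9)/9))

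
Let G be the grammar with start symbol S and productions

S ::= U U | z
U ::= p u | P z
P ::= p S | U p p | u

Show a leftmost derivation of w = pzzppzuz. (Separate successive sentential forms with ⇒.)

S ⇒ UU ⇒ PzU ⇒ UppzU ⇒ PzppzU ⇒ pSzppzU ⇒ pzzppzU ⇒ pzzppzPz ⇒ pzzppzuz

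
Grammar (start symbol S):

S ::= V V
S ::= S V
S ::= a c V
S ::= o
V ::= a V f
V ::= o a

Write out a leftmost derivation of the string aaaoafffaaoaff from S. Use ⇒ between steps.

S⇒VV⇒aVfV⇒aaVffV⇒aaaVfffV⇒aaaoafffV⇒aaaoafffaVf⇒aaaoafffaaVff⇒aaaoafffaaoaff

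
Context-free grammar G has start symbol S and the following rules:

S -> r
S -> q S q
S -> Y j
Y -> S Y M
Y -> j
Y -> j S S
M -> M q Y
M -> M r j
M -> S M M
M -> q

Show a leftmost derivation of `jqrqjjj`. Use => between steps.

S => Yj   [S -> Y j]
Yj => jSSj   [Y -> j S S]
jSSj => jqSqSj   [S -> q S q]
jqSqSj => jqrqSj   [S -> r]
jqrqSj => jqrqYjj   [S -> Y j]
jqrqYjj => jqrqjjj   [Y -> j]

S => Yj => jSSj => jqSqSj => jqrqSj => jqrqYjj => jqrqjjj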